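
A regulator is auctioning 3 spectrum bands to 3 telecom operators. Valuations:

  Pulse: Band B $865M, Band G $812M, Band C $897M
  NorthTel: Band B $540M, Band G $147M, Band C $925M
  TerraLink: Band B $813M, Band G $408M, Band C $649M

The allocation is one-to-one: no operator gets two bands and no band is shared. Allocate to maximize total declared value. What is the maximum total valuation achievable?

This is a one-to-one assignment (maximum-weight bipartite matching).
Optimal: Pulse→Band G ($812M), NorthTel→Band C ($925M), TerraLink→Band B ($813M) — total 812+925+813 = $2550M.
Column-greedy (each band in turn goes to its best remaining operator) gives $2198M, worse by 352.
Next-best assignment: Pulse→Band B, NorthTel→Band C, TerraLink→Band G = $2198M.

Maximum total: $2550M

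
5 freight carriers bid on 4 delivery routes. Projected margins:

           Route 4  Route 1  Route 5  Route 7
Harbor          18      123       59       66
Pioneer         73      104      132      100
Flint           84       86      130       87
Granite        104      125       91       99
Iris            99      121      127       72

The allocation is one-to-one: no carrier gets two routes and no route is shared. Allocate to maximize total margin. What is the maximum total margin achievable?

Optimal: Granite→Route 4 ($104k), Harbor→Route 1 ($123k), Flint→Route 5 ($130k), Pioneer→Route 7 ($100k) — total 104+123+130+100 = $457k.
Row-greedy (each carrier in turn takes its best remaining route) gives $446k, worse by 11.

Maximum total: $457k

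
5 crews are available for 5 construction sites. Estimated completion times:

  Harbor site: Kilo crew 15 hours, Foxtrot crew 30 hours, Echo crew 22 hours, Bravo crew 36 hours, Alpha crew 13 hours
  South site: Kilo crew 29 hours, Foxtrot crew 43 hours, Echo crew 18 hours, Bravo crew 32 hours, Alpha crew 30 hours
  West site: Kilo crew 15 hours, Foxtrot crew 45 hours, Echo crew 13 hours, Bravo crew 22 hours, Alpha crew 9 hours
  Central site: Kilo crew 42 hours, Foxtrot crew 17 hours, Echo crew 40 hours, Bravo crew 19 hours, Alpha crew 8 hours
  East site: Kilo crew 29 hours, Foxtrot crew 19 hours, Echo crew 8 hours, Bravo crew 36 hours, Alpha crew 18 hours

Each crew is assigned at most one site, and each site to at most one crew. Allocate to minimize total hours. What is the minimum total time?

Treat this as an assignment problem: match each crew to one site.
Optimal: Kilo crew→Harbor site (15 hours), Foxtrot crew→East site (19 hours), Echo crew→South site (18 hours), Bravo crew→Central site (19 hours), Alpha crew→West site (9 hours) — total 15+19+18+19+9 = 80 hours.
Row-greedy (each crew in turn takes its cheapest remaining site) gives 92 hours, worse by 12.

Min total: 80 hours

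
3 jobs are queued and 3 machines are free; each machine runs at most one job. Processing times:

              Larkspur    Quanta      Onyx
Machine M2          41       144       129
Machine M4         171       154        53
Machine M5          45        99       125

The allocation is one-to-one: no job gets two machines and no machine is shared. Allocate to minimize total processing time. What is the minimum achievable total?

This is a one-to-one assignment (minimum-cost bipartite matching).
Optimal: Larkspur→Machine M2 (41 min), Quanta→Machine M5 (99 min), Onyx→Machine M4 (53 min) — total 41+99+53 = 193 min.
Next-best assignment: Larkspur→Machine M5, Quanta→Machine M2, Onyx→Machine M4 = 242 min.
Swapping Quanta↔Onyx (Quanta→Machine M4 154 min, Onyx→Machine M5 125 min) adds 127.

Min total: 193 min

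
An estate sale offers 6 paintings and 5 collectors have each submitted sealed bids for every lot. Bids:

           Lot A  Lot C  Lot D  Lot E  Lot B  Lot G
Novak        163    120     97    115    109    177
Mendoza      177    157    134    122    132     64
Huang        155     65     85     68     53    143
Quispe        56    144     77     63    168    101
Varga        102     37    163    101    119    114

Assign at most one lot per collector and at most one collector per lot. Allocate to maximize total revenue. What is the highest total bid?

Max total: $820

This is the linear assignment problem.
Optimal: Novak→Lot G ($177), Mendoza→Lot C ($157), Huang→Lot A ($155), Quispe→Lot B ($168), Varga→Lot D ($163) — total 177+157+155+168+163 = $820.
No other one-to-one assignment exceeds $820.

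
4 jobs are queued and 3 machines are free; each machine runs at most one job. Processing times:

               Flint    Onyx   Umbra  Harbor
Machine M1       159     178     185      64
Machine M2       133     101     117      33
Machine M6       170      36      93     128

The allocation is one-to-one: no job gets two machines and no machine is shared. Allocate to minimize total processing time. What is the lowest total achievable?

Optimal: Harbor→Machine M1 (64 min), Umbra→Machine M2 (117 min), Onyx→Machine M6 (36 min) — total 64+117+36 = 217 min.
Min-entry greedy (repeatedly take the single cheapest remaining cell) gives 228 min, worse by 11.
Next-best assignment: Flint→Machine M1, Harbor→Machine M2, Onyx→Machine M6 = 228 min.

Minimum total: 217 min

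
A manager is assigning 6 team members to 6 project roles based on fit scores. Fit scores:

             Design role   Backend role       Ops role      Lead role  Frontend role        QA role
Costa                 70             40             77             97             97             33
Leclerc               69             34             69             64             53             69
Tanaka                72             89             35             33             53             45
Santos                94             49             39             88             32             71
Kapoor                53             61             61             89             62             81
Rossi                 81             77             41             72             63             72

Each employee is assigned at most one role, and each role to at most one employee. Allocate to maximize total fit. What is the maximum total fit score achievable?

Optimal: Costa→Frontend role (97 pts), Leclerc→Ops role (69 pts), Tanaka→Backend role (89 pts), Santos→Design role (94 pts), Kapoor→Lead role (89 pts), Rossi→QA role (72 pts) — total 97+69+89+94+89+72 = 510 pts.
Column-greedy (each role in turn goes to its best remaining employee) gives 481 pts, worse by 29.

Max total: 510 pts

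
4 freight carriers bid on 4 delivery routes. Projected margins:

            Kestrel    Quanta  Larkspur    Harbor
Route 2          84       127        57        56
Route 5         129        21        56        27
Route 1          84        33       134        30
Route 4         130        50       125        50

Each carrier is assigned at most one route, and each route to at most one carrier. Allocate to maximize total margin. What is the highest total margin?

Max total: $440k

Optimal: Kestrel→Route 5 ($129k), Quanta→Route 2 ($127k), Larkspur→Route 1 ($134k), Harbor→Route 4 ($50k) — total 129+127+134+50 = $440k.
Max-entry greedy (repeatedly take the single best remaining cell) gives $418k, worse by 22.
No other one-to-one assignment exceeds $440k.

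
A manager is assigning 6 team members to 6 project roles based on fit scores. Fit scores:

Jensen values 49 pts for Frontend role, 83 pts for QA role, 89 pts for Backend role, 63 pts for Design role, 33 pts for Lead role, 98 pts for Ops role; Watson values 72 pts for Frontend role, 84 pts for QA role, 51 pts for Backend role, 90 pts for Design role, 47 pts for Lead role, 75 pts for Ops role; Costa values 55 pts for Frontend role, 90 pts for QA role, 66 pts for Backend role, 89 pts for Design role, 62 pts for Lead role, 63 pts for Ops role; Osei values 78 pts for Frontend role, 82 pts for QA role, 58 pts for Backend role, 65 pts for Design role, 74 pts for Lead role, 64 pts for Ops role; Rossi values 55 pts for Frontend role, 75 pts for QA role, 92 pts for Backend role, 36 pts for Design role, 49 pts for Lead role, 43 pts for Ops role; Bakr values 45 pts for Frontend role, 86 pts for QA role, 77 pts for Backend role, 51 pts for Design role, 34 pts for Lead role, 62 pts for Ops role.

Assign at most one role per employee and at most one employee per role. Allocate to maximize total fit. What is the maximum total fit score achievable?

Maximum total: 511 pts

Optimal: Jensen→Ops role (98 pts), Watson→Frontend role (72 pts), Costa→Design role (89 pts), Osei→Lead role (74 pts), Rossi→Backend role (92 pts), Bakr→QA role (86 pts) — total 98+72+89+74+92+86 = 511 pts.
Row-greedy (each employee in turn takes its best remaining role) gives 482 pts, worse by 29.
Next-best assignment: Jensen→Ops role, Watson→Design role, Costa→Lead role, Osei→Frontend role, Rossi→Backend role, Bakr→QA role = 506 pts.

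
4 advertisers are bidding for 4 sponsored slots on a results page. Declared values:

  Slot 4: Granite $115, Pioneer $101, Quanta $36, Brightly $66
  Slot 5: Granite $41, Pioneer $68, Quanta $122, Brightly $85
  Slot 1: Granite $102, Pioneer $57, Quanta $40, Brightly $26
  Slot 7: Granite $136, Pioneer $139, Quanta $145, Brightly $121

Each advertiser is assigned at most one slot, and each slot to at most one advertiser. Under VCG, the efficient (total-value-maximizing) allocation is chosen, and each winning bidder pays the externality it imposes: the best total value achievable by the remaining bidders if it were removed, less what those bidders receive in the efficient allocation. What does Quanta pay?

Efficient allocation: Granite→Slot 1 ($102), Pioneer→Slot 4 ($101), Quanta→Slot 5 ($122), Brightly→Slot 7 ($121); total welfare W = $446.
Quanta receives Slot 5 at value $122, so the others get W − 122 = $324.
Without Quanta: best allocation of the remaining 3 bidders over all 4 slots is Granite→Slot 4 ($115), Pioneer→Slot 7 ($139), Brightly→Slot 5 ($85), total $339.
VCG payment = (others' best without Quanta) − (others' welfare with Quanta) = 339 − 324 = $15.

Quanta pays $15.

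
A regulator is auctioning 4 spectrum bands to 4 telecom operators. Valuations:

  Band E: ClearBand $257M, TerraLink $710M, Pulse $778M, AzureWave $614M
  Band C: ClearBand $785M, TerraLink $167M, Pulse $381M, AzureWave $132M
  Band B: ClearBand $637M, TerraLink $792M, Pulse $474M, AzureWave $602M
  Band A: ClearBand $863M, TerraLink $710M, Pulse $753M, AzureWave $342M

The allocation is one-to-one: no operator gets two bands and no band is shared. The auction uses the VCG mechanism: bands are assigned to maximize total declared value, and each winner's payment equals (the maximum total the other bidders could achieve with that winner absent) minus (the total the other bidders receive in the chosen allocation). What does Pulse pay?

Efficient allocation: ClearBand→Band C ($785M), TerraLink→Band B ($792M), Pulse→Band A ($753M), AzureWave→Band E ($614M); total welfare W = $2944M.
Pulse receives Band A at value $753M, so the others get W − 753 = $2191M.
Without Pulse: best allocation of the remaining 3 bidders over all 4 bands is ClearBand→Band A ($863M), TerraLink→Band B ($792M), AzureWave→Band E ($614M), total $2269M.
VCG payment = (others' best without Pulse) − (others' welfare with Pulse) = 2269 − 2191 = $78M.

Pulse pays $78M.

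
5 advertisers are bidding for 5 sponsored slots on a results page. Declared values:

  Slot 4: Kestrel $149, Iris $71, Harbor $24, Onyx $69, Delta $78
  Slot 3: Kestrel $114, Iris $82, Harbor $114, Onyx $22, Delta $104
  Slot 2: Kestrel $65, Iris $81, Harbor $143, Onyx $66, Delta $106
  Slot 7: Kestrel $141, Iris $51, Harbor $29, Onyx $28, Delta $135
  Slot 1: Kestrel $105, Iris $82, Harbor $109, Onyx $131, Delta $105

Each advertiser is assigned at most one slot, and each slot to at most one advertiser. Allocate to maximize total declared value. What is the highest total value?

This is a one-to-one assignment (maximum-weight bipartite matching).
Optimal: Kestrel→Slot 4 ($149), Iris→Slot 3 ($82), Harbor→Slot 2 ($143), Onyx→Slot 1 ($131), Delta→Slot 7 ($135) — total 149+82+143+131+135 = $640.
Column-greedy (each slot in turn goes to its best remaining advertiser) gives $551, worse by 89.
Swapping Delta↔Kestrel (Delta→Slot 4 $78, Kestrel→Slot 7 $141) loses 65.

Max total: $640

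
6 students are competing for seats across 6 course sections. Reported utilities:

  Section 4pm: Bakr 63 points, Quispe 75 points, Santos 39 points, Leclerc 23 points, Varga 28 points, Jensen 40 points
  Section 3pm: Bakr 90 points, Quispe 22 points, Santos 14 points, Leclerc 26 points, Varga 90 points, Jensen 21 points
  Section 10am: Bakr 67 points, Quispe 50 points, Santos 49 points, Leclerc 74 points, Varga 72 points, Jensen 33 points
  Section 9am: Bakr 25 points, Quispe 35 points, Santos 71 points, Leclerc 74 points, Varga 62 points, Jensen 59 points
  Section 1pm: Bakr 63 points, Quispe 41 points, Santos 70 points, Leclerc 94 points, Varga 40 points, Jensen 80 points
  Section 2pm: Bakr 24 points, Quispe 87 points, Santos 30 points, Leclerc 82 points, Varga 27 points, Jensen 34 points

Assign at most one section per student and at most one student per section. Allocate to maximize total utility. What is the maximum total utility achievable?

Treat this as an assignment problem: match each student to one section.
Optimal: Bakr→Section 3pm (90 points), Quispe→Section 4pm (75 points), Santos→Section 9am (71 points), Leclerc→Section 2pm (82 points), Varga→Section 10am (72 points), Jensen→Section 1pm (80 points) — total 90+75+71+82+72+80 = 470 points.
Max-entry greedy (repeatedly take the single best remaining cell) gives 454 points, worse by 16.
Swapping Quispe↔Santos (Quispe→Section 9am 35 points, Santos→Section 4pm 39 points) loses 72.
Checked against all permutations: 470 points is optimal.

Maximum total: 470 points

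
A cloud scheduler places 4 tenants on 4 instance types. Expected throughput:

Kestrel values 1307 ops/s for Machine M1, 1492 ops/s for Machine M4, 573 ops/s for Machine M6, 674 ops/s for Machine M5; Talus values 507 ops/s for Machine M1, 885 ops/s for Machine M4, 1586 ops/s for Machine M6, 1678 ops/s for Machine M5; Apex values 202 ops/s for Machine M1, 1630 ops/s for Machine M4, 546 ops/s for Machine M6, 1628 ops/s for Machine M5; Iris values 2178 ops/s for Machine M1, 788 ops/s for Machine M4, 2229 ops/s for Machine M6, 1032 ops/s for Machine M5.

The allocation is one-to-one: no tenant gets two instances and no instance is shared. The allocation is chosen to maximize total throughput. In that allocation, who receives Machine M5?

Apex receives Machine M5.

Treat this as an assignment problem: match each tenant to one instance.
Optimal: Kestrel→Machine M4 (1492 ops/s), Talus→Machine M6 (1586 ops/s), Apex→Machine M5 (1628 ops/s), Iris→Machine M1 (2178 ops/s) — total 1492+1586+1628+2178 = 6884 ops/s.
Max-entry greedy (repeatedly take the single best remaining cell) gives 6844 ops/s, worse by 40.
Checked against all permutations: 6884 ops/s is optimal.
Apex's own top instance is Machine M4 (1630 ops/s), but forcing Apex→Machine M4 and reassigning the rest optimally gives only 6844 ops/s — worse by 40.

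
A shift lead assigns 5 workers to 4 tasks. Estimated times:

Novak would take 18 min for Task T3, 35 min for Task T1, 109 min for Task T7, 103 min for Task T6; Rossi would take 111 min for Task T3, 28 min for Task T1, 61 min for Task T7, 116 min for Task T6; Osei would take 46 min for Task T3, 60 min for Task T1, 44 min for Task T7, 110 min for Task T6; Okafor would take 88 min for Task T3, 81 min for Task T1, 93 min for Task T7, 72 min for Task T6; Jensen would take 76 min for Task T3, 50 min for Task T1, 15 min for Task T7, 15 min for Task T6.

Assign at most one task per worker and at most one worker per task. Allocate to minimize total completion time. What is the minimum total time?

Optimal: Novak→Task T3 (18 min), Rossi→Task T1 (28 min), Osei→Task T7 (44 min), Jensen→Task T6 (15 min) — total 18+28+44+15 = 105 min.
Row-greedy (each worker in turn takes its cheapest remaining task) gives 162 min, worse by 57.
Next-best assignment: Novak→Task T3, Rossi→Task T1, Jensen→Task T7, Okafor→Task T6 = 133 min.
No other one-to-one assignment undercuts 105 min.

Min total: 105 min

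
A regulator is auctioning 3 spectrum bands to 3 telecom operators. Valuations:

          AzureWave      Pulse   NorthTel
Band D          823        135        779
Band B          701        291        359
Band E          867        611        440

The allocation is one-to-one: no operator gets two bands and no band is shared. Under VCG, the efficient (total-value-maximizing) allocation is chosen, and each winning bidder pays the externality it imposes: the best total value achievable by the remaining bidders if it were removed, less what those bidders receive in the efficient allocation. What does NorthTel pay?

NorthTel pays $122M.

Efficient allocation: AzureWave→Band B ($701M), Pulse→Band E ($611M), NorthTel→Band D ($779M); total welfare W = $2091M.
NorthTel receives Band D at value $779M, so the others get W − 779 = $1312M.
Without NorthTel: best allocation of the remaining 2 bidders over all 3 bands is AzureWave→Band D ($823M), Pulse→Band E ($611M), total $1434M.
VCG payment = (others' best without NorthTel) − (others' welfare with NorthTel) = 1434 − 1312 = $122M.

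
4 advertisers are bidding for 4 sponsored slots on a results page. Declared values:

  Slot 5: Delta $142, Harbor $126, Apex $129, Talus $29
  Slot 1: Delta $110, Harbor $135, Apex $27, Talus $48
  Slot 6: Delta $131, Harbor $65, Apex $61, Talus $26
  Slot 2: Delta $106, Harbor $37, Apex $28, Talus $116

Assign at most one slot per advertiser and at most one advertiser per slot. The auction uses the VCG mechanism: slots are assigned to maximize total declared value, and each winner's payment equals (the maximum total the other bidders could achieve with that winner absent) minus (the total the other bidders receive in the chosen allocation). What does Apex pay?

Apex pays $11.

Efficient allocation: Delta→Slot 6 ($131), Harbor→Slot 1 ($135), Apex→Slot 5 ($129), Talus→Slot 2 ($116); total welfare W = $511.
Apex receives Slot 5 at value $129, so the others get W − 129 = $382.
Without Apex: best allocation of the remaining 3 bidders over all 4 slots is Delta→Slot 5 ($142), Harbor→Slot 1 ($135), Talus→Slot 2 ($116), total $393.
VCG payment = (others' best without Apex) − (others' welfare with Apex) = 393 − 382 = $11.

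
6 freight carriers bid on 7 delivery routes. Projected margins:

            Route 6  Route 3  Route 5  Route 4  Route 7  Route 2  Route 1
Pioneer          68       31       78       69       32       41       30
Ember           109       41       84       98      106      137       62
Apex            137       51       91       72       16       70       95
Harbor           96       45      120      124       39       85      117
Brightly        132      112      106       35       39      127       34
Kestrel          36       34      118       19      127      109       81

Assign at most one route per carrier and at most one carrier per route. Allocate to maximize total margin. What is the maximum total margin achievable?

This is a one-to-one assignment (maximum-weight bipartite matching).
Optimal: Pioneer→Route 5 ($78k), Ember→Route 2 ($137k), Apex→Route 6 ($137k), Harbor→Route 4 ($124k), Brightly→Route 3 ($112k), Kestrel→Route 7 ($127k) — total 78+137+137+124+112+127 = $715k.
Column-greedy (each route in turn goes to its best remaining carrier) gives $635k, worse by 80.
Every other assignment is strictly worse.

Maximum total: $715k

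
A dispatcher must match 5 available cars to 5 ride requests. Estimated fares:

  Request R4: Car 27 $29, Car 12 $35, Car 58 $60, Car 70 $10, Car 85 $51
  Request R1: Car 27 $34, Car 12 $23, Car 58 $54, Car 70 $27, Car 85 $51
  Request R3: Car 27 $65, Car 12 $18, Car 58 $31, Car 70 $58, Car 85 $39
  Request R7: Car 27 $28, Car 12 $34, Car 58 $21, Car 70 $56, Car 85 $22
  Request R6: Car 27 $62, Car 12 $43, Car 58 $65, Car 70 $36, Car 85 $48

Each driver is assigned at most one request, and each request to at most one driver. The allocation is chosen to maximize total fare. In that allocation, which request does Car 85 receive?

This is the linear assignment problem.
Optimal: Car 27→Request R3 ($65), Car 12→Request R6 ($43), Car 58→Request R4 ($60), Car 70→Request R7 ($56), Car 85→Request R1 ($51) — total 65+43+60+56+51 = $275.
Max-entry greedy (repeatedly take the single best remaining cell) gives $260, worse by 15.
Checked against all permutations: $275 is optimal.
Car 85's own top request is Request R4 ($51), but forcing Car 85→Request R4 and reassigning the rest optimally gives only $269 — worse by 6.

Car 85 receives Request R1.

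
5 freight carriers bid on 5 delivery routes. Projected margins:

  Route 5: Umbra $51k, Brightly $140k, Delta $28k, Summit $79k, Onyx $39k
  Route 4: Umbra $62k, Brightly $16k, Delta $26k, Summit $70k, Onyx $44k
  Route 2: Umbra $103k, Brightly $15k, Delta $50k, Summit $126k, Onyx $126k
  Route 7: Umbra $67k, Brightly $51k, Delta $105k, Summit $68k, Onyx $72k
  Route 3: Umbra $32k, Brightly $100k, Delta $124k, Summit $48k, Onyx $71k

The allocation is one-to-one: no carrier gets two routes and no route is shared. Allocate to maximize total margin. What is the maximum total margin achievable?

Optimal: Umbra→Route 7 ($67k), Brightly→Route 5 ($140k), Delta→Route 3 ($124k), Summit→Route 4 ($70k), Onyx→Route 2 ($126k) — total 67+140+124+70+126 = $527k.
Row-greedy (each carrier in turn takes its best remaining route) gives $509k, worse by 18.

Max total: $527k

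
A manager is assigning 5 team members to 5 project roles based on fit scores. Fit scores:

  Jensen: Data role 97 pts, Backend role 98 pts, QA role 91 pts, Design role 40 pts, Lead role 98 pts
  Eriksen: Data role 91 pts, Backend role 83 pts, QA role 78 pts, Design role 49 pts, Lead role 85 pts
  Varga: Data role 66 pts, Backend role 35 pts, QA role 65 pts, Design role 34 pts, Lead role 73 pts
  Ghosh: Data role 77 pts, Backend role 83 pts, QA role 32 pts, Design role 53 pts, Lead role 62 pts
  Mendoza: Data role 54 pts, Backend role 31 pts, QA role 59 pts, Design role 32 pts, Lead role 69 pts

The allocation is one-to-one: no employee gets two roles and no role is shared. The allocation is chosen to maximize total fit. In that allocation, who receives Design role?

Ghosh receives Design role.

Optimal: Jensen→Backend role (98 pts), Eriksen→Data role (91 pts), Varga→QA role (65 pts), Ghosh→Design role (53 pts), Mendoza→Lead role (69 pts) — total 98+91+65+53+69 = 376 pts.
Next-best assignment: Jensen→Backend role, Eriksen→Data role, Varga→Lead role, Ghosh→Design role, Mendoza→QA role = 374 pts.
Swapping Varga↔Ghosh (Varga→Design role 34 pts, Ghosh→QA role 32 pts) loses 52.
Ghosh's own top role is Backend role (83 pts), but forcing Ghosh→Backend role and reassigning the rest optimally gives only 370 pts — worse by 6.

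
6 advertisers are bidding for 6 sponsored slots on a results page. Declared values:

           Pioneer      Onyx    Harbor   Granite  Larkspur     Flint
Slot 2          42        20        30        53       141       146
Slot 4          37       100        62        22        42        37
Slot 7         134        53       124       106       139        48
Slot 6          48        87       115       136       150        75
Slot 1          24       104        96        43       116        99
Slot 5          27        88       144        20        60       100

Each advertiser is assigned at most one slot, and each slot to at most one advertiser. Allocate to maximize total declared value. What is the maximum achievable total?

Treat this as an assignment problem: match each advertiser to one slot.
Optimal: Pioneer→Slot 7 ($134), Onyx→Slot 4 ($100), Harbor→Slot 5 ($144), Granite→Slot 6 ($136), Larkspur→Slot 1 ($116), Flint→Slot 2 ($146) — total 134+100+144+136+116+146 = $776.
Row-greedy (each advertiser in turn takes its best remaining slot) gives $696, worse by 80.
Next-best assignment: Pioneer→Slot 7, Onyx→Slot 4, Harbor→Slot 5, Granite→Slot 6, Larkspur→Slot 2, Flint→Slot 1 = $754.

Maximum total: $776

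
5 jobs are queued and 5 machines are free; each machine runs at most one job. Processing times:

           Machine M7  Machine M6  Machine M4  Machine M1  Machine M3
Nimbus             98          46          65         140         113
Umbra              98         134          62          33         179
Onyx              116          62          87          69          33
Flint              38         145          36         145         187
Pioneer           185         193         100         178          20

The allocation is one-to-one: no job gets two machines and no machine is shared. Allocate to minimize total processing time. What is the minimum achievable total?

Min total: 218 min

Optimal: Nimbus→Machine M4 (65 min), Umbra→Machine M1 (33 min), Onyx→Machine M6 (62 min), Flint→Machine M7 (38 min), Pioneer→Machine M3 (20 min) — total 65+33+62+38+20 = 218 min.
Min-entry greedy (repeatedly take the single cheapest remaining cell) gives 251 min, worse by 33.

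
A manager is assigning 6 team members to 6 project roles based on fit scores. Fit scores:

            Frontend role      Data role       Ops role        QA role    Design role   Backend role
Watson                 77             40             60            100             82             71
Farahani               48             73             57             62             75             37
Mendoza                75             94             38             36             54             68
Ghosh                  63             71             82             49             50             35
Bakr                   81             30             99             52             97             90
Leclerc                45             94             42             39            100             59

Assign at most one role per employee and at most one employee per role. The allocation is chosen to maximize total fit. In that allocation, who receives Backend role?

Bakr receives Backend role.

Treat this as an assignment problem: match each employee to one role.
Optimal: Watson→QA role (100 pts), Farahani→Data role (73 pts), Mendoza→Frontend role (75 pts), Ghosh→Ops role (82 pts), Bakr→Backend role (90 pts), Leclerc→Design role (100 pts) — total 100+73+75+82+90+100 = 520 pts.
Every other assignment is strictly worse.
Bakr's own top role is Ops role (99 pts), but forcing Bakr→Ops role and reassigning the rest optimally gives only 503 pts — worse by 17.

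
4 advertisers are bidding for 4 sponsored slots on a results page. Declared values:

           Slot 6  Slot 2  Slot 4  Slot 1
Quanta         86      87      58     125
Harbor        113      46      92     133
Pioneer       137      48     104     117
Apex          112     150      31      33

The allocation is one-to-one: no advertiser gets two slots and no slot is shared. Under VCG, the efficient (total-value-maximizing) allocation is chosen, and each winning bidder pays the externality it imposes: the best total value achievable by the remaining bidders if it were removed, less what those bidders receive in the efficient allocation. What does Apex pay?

Apex pays $3.

Efficient allocation: Quanta→Slot 1 ($125), Harbor→Slot 4 ($92), Pioneer→Slot 6 ($137), Apex→Slot 2 ($150); total welfare W = $504.
Apex receives Slot 2 at value $150, so the others get W − 150 = $354.
Without Apex: best allocation of the remaining 3 bidders over all 4 slots is Quanta→Slot 2 ($87), Harbor→Slot 1 ($133), Pioneer→Slot 6 ($137), total $357.
VCG payment = (others' best without Apex) − (others' welfare with Apex) = 357 − 354 = $3.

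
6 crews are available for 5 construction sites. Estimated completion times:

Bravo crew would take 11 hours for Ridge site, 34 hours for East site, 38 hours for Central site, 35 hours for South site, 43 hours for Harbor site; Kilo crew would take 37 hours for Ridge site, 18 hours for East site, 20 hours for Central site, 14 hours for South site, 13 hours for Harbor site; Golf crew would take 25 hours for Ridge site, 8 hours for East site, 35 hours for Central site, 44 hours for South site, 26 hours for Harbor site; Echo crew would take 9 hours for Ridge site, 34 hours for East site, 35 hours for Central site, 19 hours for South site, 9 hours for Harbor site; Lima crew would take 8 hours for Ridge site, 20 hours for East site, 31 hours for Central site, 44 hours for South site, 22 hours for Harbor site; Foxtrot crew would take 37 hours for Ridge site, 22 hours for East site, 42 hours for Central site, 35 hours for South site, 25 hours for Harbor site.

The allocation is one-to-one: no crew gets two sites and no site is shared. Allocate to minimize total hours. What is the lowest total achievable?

Optimal: Bravo crew→Ridge site (11 hours), Golf crew→East site (8 hours), Lima crew→Central site (31 hours), Kilo crew→South site (14 hours), Echo crew→Harbor site (9 hours) — total 11+8+31+14+9 = 73 hours.
Swapping Lima crew↔Bravo crew (Lima crew→Ridge site 8 hours, Bravo crew→Central site 38 hours) adds 4.
Every other assignment is strictly worse.

Min total: 73 hours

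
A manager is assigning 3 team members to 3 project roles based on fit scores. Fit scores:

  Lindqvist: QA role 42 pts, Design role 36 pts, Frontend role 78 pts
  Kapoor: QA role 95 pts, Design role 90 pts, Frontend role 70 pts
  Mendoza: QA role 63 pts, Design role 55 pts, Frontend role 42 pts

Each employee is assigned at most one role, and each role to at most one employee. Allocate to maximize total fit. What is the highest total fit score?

Maximum total: 231 pts

Optimal: Lindqvist→Frontend role (78 pts), Kapoor→Design role (90 pts), Mendoza→QA role (63 pts) — total 78+90+63 = 231 pts.
Column-greedy (each role in turn goes to its best remaining employee) gives 228 pts, worse by 3.
Next-best assignment: Lindqvist→Frontend role, Kapoor→QA role, Mendoza→Design role = 228 pts.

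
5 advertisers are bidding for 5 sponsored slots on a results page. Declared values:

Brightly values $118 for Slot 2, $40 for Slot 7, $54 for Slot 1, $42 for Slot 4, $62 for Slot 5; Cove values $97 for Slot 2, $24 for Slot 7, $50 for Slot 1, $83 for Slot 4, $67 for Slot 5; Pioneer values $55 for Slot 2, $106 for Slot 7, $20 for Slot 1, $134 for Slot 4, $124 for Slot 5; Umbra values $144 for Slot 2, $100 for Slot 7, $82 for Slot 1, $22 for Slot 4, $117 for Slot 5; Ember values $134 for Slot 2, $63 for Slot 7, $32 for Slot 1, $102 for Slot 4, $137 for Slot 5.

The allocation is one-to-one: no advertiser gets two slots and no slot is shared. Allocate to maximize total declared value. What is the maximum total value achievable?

Optimal: Brightly→Slot 2 ($118), Cove→Slot 1 ($50), Pioneer→Slot 4 ($134), Umbra→Slot 7 ($100), Ember→Slot 5 ($137) — total 118+50+134+100+137 = $539.
Column-greedy (each slot in turn goes to its best remaining advertiser) gives $473, worse by 66.
Next-best assignment: Brightly→Slot 2, Cove→Slot 4, Pioneer→Slot 7, Umbra→Slot 1, Ember→Slot 5 = $526.
Every other assignment is strictly worse.

Maximum total: $539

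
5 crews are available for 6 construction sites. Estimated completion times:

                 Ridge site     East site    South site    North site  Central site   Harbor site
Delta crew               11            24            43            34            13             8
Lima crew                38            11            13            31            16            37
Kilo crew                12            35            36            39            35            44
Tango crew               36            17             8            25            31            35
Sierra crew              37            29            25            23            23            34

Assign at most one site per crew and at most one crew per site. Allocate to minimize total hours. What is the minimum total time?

Minimum total: 62 hours

Treat this as an assignment problem: match each crew to one site.
Optimal: Delta crew→Harbor site (8 hours), Lima crew→East site (11 hours), Kilo crew→Ridge site (12 hours), Tango crew→South site (8 hours), Sierra crew→North site (23 hours) — total 8+11+12+8+23 = 62 hours.
Column-greedy (each site in turn goes to its cheapest remaining crew) gives 88 hours, worse by 26.
No other one-to-one assignment undercuts 62 hours.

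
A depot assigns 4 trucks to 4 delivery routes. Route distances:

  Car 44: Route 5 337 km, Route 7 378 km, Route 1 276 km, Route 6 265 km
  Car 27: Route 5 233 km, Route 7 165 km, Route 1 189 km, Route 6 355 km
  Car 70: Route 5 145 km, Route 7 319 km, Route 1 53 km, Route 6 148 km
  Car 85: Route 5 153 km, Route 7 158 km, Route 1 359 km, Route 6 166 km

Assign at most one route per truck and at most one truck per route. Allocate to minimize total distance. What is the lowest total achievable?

Min total: 636 km

Optimal: Car 44→Route 6 (265 km), Car 27→Route 7 (165 km), Car 70→Route 1 (53 km), Car 85→Route 5 (153 km) — total 265+165+53+153 = 636 km.
Column-greedy (each route in turn goes to its cheapest remaining truck) gives 757 km, worse by 121.
Next-best assignment: Car 44→Route 6, Car 27→Route 5, Car 70→Route 1, Car 85→Route 7 = 709 km.
Swapping Car 70↔Car 27 (Car 70→Route 7 319 km, Car 27→Route 1 189 km) adds 290.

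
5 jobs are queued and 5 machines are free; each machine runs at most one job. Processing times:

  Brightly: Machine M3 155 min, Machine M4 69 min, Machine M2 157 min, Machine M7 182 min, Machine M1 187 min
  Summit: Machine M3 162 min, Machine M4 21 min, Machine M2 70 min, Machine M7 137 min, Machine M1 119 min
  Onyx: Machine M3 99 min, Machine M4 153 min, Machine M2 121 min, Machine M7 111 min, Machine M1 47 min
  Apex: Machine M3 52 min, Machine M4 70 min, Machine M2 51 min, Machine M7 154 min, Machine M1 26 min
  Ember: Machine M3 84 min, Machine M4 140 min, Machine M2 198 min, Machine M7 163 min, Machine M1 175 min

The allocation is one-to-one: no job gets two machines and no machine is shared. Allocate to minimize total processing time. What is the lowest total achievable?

Optimal: Brightly→Machine M4 (69 min), Summit→Machine M2 (70 min), Onyx→Machine M7 (111 min), Apex→Machine M1 (26 min), Ember→Machine M3 (84 min) — total 69+70+111+26+84 = 360 min.
Min-entry greedy (repeatedly take the single cheapest remaining cell) gives 399 min, worse by 39.

Minimum total: 360 min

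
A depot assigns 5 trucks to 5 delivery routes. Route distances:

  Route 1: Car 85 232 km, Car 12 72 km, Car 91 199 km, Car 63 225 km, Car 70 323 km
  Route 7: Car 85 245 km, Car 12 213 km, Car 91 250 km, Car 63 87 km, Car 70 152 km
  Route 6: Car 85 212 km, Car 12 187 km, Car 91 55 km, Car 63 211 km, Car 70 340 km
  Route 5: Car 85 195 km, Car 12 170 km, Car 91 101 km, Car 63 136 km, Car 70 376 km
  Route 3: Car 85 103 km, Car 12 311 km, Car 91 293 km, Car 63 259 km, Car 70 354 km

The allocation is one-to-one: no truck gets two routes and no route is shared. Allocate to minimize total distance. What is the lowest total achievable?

Minimum total: 518 km

Optimal: Car 85→Route 3 (103 km), Car 12→Route 1 (72 km), Car 91→Route 6 (55 km), Car 63→Route 5 (136 km), Car 70→Route 7 (152 km) — total 103+72+55+136+152 = 518 km.
Column-greedy (each route in turn goes to its cheapest remaining truck) gives 763 km, worse by 245.
Every other assignment is strictly worse.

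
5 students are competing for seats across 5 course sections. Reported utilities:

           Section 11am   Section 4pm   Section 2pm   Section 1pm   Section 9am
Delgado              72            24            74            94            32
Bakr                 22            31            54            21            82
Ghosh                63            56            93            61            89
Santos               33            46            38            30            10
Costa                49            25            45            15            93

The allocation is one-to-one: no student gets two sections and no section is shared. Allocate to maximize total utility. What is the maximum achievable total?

Optimal: Delgado→Section 1pm (94 points), Bakr→Section 9am (82 points), Ghosh→Section 2pm (93 points), Santos→Section 4pm (46 points), Costa→Section 11am (49 points) — total 94+82+93+46+49 = 364 points.
Max-entry greedy (repeatedly take the single best remaining cell) gives 348 points, worse by 16.
Next-best assignment: Delgado→Section 1pm, Bakr→Section 2pm, Ghosh→Section 11am, Santos→Section 4pm, Costa→Section 9am = 350 points.
Swapping Costa↔Ghosh (Costa→Section 2pm 45 points, Ghosh→Section 11am 63 points) loses 34.
Every other assignment is strictly worse.

Maximum total: 364 points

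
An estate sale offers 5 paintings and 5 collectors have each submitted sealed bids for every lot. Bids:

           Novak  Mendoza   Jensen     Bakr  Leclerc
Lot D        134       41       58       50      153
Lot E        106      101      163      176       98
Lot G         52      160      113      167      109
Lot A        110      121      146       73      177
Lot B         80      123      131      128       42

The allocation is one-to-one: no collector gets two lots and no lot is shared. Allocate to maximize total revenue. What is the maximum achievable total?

Maximum total: $778

This is the linear assignment problem.
Optimal: Novak→Lot D ($134), Mendoza→Lot G ($160), Jensen→Lot B ($131), Bakr→Lot E ($176), Leclerc→Lot A ($177) — total 134+160+131+176+177 = $778.
Row-greedy (each collector in turn takes its best remaining lot) gives $762, worse by 16.
Swapping Novak↔Jensen (Novak→Lot B $80, Jensen→Lot D $58) loses 127.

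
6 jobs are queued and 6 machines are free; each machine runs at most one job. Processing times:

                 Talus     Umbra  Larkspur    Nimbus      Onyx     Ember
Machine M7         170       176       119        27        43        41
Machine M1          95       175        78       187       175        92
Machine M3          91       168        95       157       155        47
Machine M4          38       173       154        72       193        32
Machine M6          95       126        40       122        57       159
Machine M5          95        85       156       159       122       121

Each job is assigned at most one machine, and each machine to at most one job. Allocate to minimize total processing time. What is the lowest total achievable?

Optimal: Talus→Machine M4 (38 min), Umbra→Machine M5 (85 min), Larkspur→Machine M1 (78 min), Nimbus→Machine M7 (27 min), Onyx→Machine M6 (57 min), Ember→Machine M3 (47 min) — total 38+85+78+27+57+47 = 332 min.
Row-greedy (each job in turn takes its cheapest remaining machine) gives 437 min, worse by 105.

Min total: 332 min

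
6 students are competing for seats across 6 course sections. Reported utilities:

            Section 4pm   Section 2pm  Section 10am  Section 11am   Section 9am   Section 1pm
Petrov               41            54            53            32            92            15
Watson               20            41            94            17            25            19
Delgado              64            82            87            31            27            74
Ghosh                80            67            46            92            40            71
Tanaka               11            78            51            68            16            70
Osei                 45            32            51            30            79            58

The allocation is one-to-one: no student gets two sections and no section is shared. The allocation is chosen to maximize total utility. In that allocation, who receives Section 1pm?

Optimal: Petrov→Section 9am (92 points), Watson→Section 10am (94 points), Delgado→Section 4pm (64 points), Ghosh→Section 11am (92 points), Tanaka→Section 2pm (78 points), Osei→Section 1pm (58 points) — total 92+94+64+92+78+58 = 478 points.
Max-entry greedy (repeatedly take the single best remaining cell) gives 475 points, worse by 3.
Next-best assignment: Petrov→Section 9am, Watson→Section 10am, Delgado→Section 2pm, Ghosh→Section 11am, Tanaka→Section 1pm, Osei→Section 4pm = 475 points.
Every other assignment is strictly worse.
Osei's own top section is Section 9am (79 points), but forcing Osei→Section 9am and reassigning the rest optimally gives only 458 points — worse by 20.

Osei receives Section 1pm.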